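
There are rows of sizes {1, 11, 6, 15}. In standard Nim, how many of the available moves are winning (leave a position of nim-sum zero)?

3

Compute the nim-sum pairwise:
1 XOR 11 = 10
10 XOR 6 = 12
12 XOR 15 = 3
The overall nim-sum is X = 3. A row of size p has a winning move iff p XOR X < p (reduce it to p XOR X).
  1: 1 XOR 3 = 2 ≥ 1 — no move.
  11: 11 XOR 3 = 8 < 11 — winning move (to 8).
  6: 6 XOR 3 = 5 < 6 — winning move (to 5).
  15: 15 XOR 3 = 12 < 15 — winning move (to 12).
That gives 3 winning moves.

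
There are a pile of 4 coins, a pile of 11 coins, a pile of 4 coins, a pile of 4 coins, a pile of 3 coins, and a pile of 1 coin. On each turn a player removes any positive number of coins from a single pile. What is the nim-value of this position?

13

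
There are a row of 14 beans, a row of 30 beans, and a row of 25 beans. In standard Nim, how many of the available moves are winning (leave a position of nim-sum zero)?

Write each in binary and XOR column by column:
  01110  (14)
  11110  (30)
  11001  (25)
  -----
  01001  (9)
The overall nim-sum is X = 9. A row of size p has a winning move iff p XOR X < p (reduce it to p XOR X).
  14: 14 XOR 9 = 7 < 14 — winning move (to 7).
  30: 30 XOR 9 = 23 < 30 — winning move (to 23).
  25: 25 XOR 9 = 16 < 25 — winning move (to 16).
That gives 3 winning moves.

3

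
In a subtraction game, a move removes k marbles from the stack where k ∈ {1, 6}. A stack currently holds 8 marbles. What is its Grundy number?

1

Build the Grundy sequence with g(k) = mex{g(k−s) : s ∈ {1, 6}, s ≤ k}:
k:     0  1  2  3  4  5  6  7  8
g(k):  0  1  0  1  0  1  2  0  1
So g(8) = 1.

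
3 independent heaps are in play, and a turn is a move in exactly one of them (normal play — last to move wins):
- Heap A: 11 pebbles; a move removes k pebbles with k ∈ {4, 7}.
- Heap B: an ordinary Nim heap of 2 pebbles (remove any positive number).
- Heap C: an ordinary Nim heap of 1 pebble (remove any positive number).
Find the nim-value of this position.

Build the Grundy sequence for heap A with g(k) = mex{g(k−s) : s ∈ {4, 7}, s ≤ k}:
k:     0  1  2  3  4  5  6  7  8  9 10 11
g(k):  0  0  0  0  1  1  1  1  2  2  2  0
So g(11) = 0.
Heap B is a plain Nim heap of size 2, so its Grundy value is 2.
Heap C is a plain Nim heap of size 1, so its Grundy value is 1.
The value of a disjunctive sum is the nim-sum of the parts.
Combined value = 0 ⊕ 2 ⊕ 1 = 3.

3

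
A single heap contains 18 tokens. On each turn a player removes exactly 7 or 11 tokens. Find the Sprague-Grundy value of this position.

Build the Grundy sequence with g(k) = mex{g(k−s) : s ∈ {7, 11}, s ≤ k}:
k:     0  1  2  3  4  5  6  7  8  9 10 11 12 13 14 15 16 17 18
g(k):  0  0  0  0  0  0  0  1  1  1  1  1  1  1  2  2  2  2  0
So g(18) = 0.

0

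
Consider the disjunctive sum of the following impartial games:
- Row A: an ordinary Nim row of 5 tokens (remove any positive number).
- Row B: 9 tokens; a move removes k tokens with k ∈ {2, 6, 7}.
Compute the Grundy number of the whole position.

5

Row A is a plain Nim row of size 5, so its Grundy value is 5.
Build the Grundy sequence for row B with g(k) = mex{g(k−s) : s ∈ {2, 6, 7}, s ≤ k}:
g(0) = mex{} = 0
g(1) = mex{} = 0
g(2) = mex{0} = 1
g(3) = mex{0} = 1
g(4) = mex{1} = 0
g(5) = mex{1} = 0
g(6) = mex{0} = 1
g(7) = mex{0} = 1
g(8) = mex{0,1} = 2
g(9) = mex{1} = 0
So g(9) = 0.
The value of a disjunctive sum is the nim-sum of the parts.
Combined value = 5 ⊕ 0 = 5.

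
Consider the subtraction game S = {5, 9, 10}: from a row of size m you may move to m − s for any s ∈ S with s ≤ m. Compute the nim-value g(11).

Compute g(0), g(1), … for moves {5, 9, 10}:
k:     0  1  2  3  4  5  6  7  8  9 10 11
g(k):  0  0  0  0  0  1  1  1  1  1  2  2
So g(11) = 2.

2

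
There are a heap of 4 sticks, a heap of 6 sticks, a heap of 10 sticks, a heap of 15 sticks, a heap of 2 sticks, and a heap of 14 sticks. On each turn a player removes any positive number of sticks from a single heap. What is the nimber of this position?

11

Compute the nim-sum pairwise:
4 ⊕ 6 = 2
2 ⊕ 10 = 8
8 ⊕ 15 = 7
7 ⊕ 2 = 5
5 ⊕ 14 = 11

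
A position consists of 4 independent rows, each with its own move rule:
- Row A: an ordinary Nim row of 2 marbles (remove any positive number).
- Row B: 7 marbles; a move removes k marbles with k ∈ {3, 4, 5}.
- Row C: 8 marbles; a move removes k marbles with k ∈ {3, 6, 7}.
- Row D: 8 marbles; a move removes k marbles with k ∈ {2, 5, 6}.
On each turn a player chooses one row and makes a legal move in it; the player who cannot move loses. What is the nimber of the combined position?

2

Row A is a plain Nim row of size 2, so its Grundy value is 2.
Build the Grundy sequence for row B with g(k) = mex{g(k−s) : s ∈ {3, 4, 5}, s ≤ k}:
g(0) = mex{} = 0
g(1) = mex{} = 0
g(2) = mex{} = 0
g(3) = mex{0} = 1
g(4) = mex{0} = 1
g(5) = mex{0} = 1
g(6) = mex{0,1} = 2
g(7) = mex{0,1} = 2
So g(7) = 2.
For row C, compute g(0), g(1), … with moves {3, 6, 7}:
g(0) = mex{} = 0
g(1) = mex{} = 0
g(2) = mex{} = 0
g(3) = mex{0} = 1
g(4) = mex{0} = 1
g(5) = mex{0} = 1
g(6) = mex{0,1} = 2
g(7) = mex{0,1} = 2
g(8) = mex{0,1} = 2
So g(8) = 2.
Grundy values for row D (subtraction set {2, 5, 6}):
k:     0  1  2  3  4  5  6  7  8
g(k):  0  0  1  1  0  2  1  3  0
So g(8) = 0.
The value of a disjunctive sum is the nim-sum of the parts.
Combined value = 2 ⊕ 2 ⊕ 2 ⊕ 0 = 2.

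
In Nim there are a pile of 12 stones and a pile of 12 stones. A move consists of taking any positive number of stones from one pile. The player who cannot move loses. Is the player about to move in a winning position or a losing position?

Nim-sum: 12 XOR 12 = 0.
The nim-sum is 0, so this is a P-position: the player to move is in a losing position under optimal play.

Losing position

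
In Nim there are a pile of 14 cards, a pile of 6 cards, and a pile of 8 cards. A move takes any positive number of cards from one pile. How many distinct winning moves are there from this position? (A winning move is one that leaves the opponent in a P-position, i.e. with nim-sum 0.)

Compute the nim-sum pairwise:
14 ⊕ 6 = 8
8 ⊕ 8 = 0
The nim-sum is already 0, so every move leaves a nonzero nim-sum — there are no winning moves.

0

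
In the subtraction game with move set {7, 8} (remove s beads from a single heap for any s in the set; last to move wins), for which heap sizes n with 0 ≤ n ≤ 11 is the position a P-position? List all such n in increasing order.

Grundy values for subtraction set {7, 8}:
g(0) = mex{} = 0
g(1) = mex{} = 0
g(2) = mex{} = 0
g(3) = mex{} = 0
g(4) = mex{} = 0
g(5) = mex{} = 0
g(6) = mex{} = 0
g(7) = mex{0} = 1
g(8) = mex{0} = 1
g(9) = mex{0} = 1
g(10) = mex{0} = 1
g(11) = mex{0} = 1
The P-positions (g = 0) in 0..11 are 0, 1, 2, 3, 4, 5, 6.

0, 1, 2, 3, 4, 5, 6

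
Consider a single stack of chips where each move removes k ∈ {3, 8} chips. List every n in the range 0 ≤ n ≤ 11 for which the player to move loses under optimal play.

0, 1, 2, 6, 7, 11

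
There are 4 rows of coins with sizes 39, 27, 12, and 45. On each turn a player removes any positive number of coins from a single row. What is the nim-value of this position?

29

Bitwise XOR of the heap sizes:
  100111  (39)
  011011  (27)
  001100  (12)
  101101  (45)
  ------
  011101  (29)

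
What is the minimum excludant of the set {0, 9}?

1

0 is in the set but 1 is not, so the mex is 1.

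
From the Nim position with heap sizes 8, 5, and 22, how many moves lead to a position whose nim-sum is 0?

Nim-sum: 8 ⊕ 5 ⊕ 22 = 27.
The overall nim-sum is X = 27. A heap of size p has a winning move iff p XOR X < p (reduce it to p XOR X).
  8: 8 XOR 27 = 19 ≥ 8 — no move.
  5: 5 XOR 27 = 30 ≥ 5 — no move.
  22: 22 XOR 27 = 13 < 22 — winning move (to 13).
That gives 1 winning move.

1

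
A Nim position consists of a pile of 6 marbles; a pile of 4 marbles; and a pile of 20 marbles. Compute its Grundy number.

22

Compute the nim-sum pairwise:
6 ^ 4 = 2
2 ^ 20 = 22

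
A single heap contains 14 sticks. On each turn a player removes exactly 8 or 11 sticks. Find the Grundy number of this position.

Grundy values for subtraction set {8, 11}:
k:     0  1  2  3  4  5  6  7  8  9 10 11 12 13 14
g(k):  0  0  0  0  0  0  0  0  1  1  1  1  1  1  1
So g(14) = 1.

1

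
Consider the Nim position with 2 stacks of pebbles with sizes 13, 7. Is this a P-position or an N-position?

Nim-sum: 13 ^ 7 = 10.
The nim-sum is 10 ≠ 0, so this is an N-position: the player to move can win.

N-position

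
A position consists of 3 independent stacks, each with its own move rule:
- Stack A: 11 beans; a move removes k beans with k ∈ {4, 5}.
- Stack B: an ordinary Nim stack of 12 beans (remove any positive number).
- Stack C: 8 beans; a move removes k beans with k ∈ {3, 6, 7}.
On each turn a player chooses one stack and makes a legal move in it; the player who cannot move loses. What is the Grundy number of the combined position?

14

Grundy values for stack A (subtraction set {4, 5}):
k:     0  1  2  3  4  5  6  7  8  9 10 11
g(k):  0  0  0  0  1  1  1  1  2  0  0  0
So g(11) = 0.
Stack B is a plain Nim stack of size 12, so its Grundy value is 12.
Grundy values for stack C (subtraction set {3, 6, 7}):
k:     0  1  2  3  4  5  6  7  8
g(k):  0  0  0  1  1  1  2  2  2
So g(8) = 2.
By the Sprague-Grundy theorem, the Grundy value of a sum of independent games is the XOR of the component values.
Combined value = 0 ⊕ 12 ⊕ 2 = 14.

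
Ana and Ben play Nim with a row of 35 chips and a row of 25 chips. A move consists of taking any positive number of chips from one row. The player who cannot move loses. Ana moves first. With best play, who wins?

Compute the nim-sum pairwise:
35 XOR 25 = 58
The nim-sum is 58 ≠ 0, so this is an N-position: the player to move can win; Ana has a winning move.

Ana wins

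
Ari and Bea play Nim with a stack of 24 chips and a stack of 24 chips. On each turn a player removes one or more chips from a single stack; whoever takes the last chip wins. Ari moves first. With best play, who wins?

Bitwise XOR of the heap sizes:
  11000  (24)
  11000  (24)
  -----
  00000  (0)
The nim-sum is 0, so this is a P-position: the player to move is in a losing position under optimal play; Ari is about to move from it and so loses — Bea wins.

Bea wins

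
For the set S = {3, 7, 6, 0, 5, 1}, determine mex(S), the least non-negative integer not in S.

2

The values 0, 1 are all present; 2 is the first non-negative integer missing from the set.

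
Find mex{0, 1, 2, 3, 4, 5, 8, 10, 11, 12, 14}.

The values 0, 1, 2, 3, 4, 5 are all present; 6 is the first non-negative integer missing from the set.

6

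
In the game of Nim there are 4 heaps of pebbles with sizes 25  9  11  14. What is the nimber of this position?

21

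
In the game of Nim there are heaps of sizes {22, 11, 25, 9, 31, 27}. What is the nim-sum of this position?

9

Write each in binary and XOR column by column:
  10110  (22)
  01011  (11)
  11001  (25)
  01001  (9)
  11111  (31)
  11011  (27)
  -----
  01001  (9)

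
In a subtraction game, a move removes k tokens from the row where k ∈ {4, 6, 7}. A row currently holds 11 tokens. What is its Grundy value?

0

Compute g(0), g(1), … for moves {4, 6, 7}:
g(0) = mex{} = 0
g(1) = mex{} = 0
g(2) = mex{} = 0
g(3) = mex{} = 0
g(4) = mex{0} = 1
g(5) = mex{0} = 1
g(6) = mex{0} = 1
g(7) = mex{0} = 1
g(8) = mex{0,1} = 2
g(9) = mex{0,1} = 2
g(10) = mex{0,1} = 2
g(11) = mex{1} = 0
So g(11) = 0.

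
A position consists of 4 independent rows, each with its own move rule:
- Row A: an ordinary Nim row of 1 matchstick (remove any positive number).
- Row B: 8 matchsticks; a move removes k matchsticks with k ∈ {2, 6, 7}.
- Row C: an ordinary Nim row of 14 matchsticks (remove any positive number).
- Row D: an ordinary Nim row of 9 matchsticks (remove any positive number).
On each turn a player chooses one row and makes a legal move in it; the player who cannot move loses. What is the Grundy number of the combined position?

Row A is a plain Nim row of size 1, so its Grundy value is 1.
Grundy values for row B (subtraction set {2, 6, 7}):
g(0) = mex{} = 0
g(1) = mex{} = 0
g(2) = mex{0} = 1
g(3) = mex{0} = 1
g(4) = mex{1} = 0
g(5) = mex{1} = 0
g(6) = mex{0} = 1
g(7) = mex{0} = 1
g(8) = mex{0,1} = 2
So g(8) = 2.
Row C is a plain Nim row of size 14, so its Grundy value is 14.
Row D is a plain Nim row of size 9, so its Grundy value is 9.
By the Sprague-Grundy theorem, the Grundy value of a sum of independent games is the XOR of the component values.
Combined value = 1 ⊕ 2 ⊕ 14 ⊕ 9 = 4.

4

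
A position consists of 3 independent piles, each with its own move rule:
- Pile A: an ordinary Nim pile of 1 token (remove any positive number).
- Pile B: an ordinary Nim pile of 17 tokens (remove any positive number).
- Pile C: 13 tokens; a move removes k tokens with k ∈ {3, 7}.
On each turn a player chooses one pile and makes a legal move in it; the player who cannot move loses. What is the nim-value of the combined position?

17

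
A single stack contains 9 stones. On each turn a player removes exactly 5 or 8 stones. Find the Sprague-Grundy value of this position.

1

Compute g(0), g(1), … for moves {5, 8}:
k:     0  1  2  3  4  5  6  7  8  9
g(k):  0  0  0  0  0  1  1  1  1  1
So g(9) = 1.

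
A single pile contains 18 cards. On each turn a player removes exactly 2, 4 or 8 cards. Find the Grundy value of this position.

0

Build the Grundy sequence with g(k) = mex{g(k−s) : s ∈ {2, 4, 8}, s ≤ k}:
k:     0  1  2  3  4  5  6  7  8  9 10 11 12 13 14 15 16 17 18
g(k):  0  0  1  1  2  2  0  0  1  1  2  2  0  0  1  1  2  2  0
So g(18) = 0.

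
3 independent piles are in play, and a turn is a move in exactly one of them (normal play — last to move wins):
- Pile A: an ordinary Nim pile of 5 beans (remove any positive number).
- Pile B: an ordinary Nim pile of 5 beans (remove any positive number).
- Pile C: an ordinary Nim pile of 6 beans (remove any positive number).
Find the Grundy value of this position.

6

Pile A is a plain Nim pile of size 5, so its Grundy value is 5.
Pile B is a plain Nim pile of size 5, so its Grundy value is 5.
Pile C is a plain Nim pile of size 6, so its Grundy value is 6.
By the Sprague-Grundy theorem, the Grundy value of a sum of independent games is the XOR of the component values.
Combined value = 5 XOR 5 XOR 6 = 6.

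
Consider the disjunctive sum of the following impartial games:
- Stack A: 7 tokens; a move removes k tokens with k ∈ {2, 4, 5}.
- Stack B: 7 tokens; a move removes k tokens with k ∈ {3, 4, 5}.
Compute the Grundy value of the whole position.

For stack A, compute g(0), g(1), … with moves {2, 4, 5}:
k:     0  1  2  3  4  5  6  7
g(k):  0  0  1  1  2  2  3  0
So g(7) = 0.
Build the Grundy sequence for stack B with g(k) = mex{g(k−s) : s ∈ {3, 4, 5}, s ≤ k}:
g(0) = mex{} = 0
g(1) = mex{} = 0
g(2) = mex{} = 0
g(3) = mex{0} = 1
g(4) = mex{0} = 1
g(5) = mex{0} = 1
g(6) = mex{0,1} = 2
g(7) = mex{0,1} = 2
So g(7) = 2.
By the Sprague-Grundy theorem, the Grundy value of a sum of independent games is the XOR of the component values.
Combined value = 0 ⊕ 2 = 2.

2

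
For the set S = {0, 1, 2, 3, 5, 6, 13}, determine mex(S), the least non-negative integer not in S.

The values 0, 1, 2, 3 are all present; 4 is the first non-negative integer missing from the set.

4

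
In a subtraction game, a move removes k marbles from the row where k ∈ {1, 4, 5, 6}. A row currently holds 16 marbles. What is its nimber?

3

Compute g(0), g(1), … for moves {1, 4, 5, 6}:
k:     0  1  2  3  4  5  6  7  8  9 10 11 12 13 14 15 16
g(k):  0  1  0  1  2  3  2  3  4  0  1  0  1  2  3  2  3
So g(16) = 3.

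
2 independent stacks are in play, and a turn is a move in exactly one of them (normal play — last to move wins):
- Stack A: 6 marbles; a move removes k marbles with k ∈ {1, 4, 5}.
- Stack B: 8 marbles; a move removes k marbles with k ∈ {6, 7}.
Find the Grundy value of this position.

Build the Grundy sequence for stack A with g(k) = mex{g(k−s) : s ∈ {1, 4, 5}, s ≤ k}:
g(0) = mex{} = 0
g(1) = mex{0} = 1
g(2) = mex{1} = 0
g(3) = mex{0} = 1
g(4) = mex{0,1} = 2
g(5) = mex{0,1,2} = 3
g(6) = mex{0,1,3} = 2
So g(6) = 2.
For stack B, compute g(0), g(1), … with moves {6, 7}:
g(0) = mex{} = 0
g(1) = mex{} = 0
g(2) = mex{} = 0
g(3) = mex{} = 0
g(4) = mex{} = 0
g(5) = mex{} = 0
g(6) = mex{0} = 1
g(7) = mex{0} = 1
g(8) = mex{0} = 1
So g(8) = 1.
By the Sprague-Grundy theorem, the Grundy value of a sum of independent games is the XOR of the component values.
Combined value = 2 ⊕ 1 = 3.

3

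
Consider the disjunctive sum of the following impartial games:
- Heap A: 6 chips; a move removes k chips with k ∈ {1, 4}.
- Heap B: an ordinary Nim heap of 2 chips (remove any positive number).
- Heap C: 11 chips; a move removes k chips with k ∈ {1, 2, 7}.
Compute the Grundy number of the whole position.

Build the Grundy sequence for heap A with g(k) = mex{g(k−s) : s ∈ {1, 4}, s ≤ k}:
g(0) = mex{} = 0
g(1) = mex{0} = 1
g(2) = mex{1} = 0
g(3) = mex{0} = 1
g(4) = mex{0,1} = 2
g(5) = mex{1,2} = 0
g(6) = mex{0} = 1
So g(6) = 1.
Heap B is a plain Nim heap of size 2, so its Grundy value is 2.
Build the Grundy sequence for heap C with g(k) = mex{g(k−s) : s ∈ {1, 2, 7}, s ≤ k}:
g(0) = mex{} = 0
g(1) = mex{0} = 1
g(2) = mex{0,1} = 2
g(3) = mex{1,2} = 0
g(4) = mex{0,2} = 1
g(5) = mex{0,1} = 2
g(6) = mex{1,2} = 0
g(7) = mex{0,2} = 1
g(8) = mex{0,1} = 2
g(9) = mex{1,2} = 0
g(10) = mex{0,2} = 1
g(11) = mex{0,1} = 2
So g(11) = 2.
By the Sprague-Grundy theorem, the Grundy value of a sum of independent games is the XOR of the component values.
Combined value = 1 XOR 2 XOR 2 = 1.

1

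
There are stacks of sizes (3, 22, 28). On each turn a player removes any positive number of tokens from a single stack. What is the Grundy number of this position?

9

Bitwise XOR of the heap sizes:
  00011  (3)
  10110  (22)
  11100  (28)
  -----
  01001  (9)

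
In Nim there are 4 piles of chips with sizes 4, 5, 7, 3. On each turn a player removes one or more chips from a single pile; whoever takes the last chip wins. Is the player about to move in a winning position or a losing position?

Winning position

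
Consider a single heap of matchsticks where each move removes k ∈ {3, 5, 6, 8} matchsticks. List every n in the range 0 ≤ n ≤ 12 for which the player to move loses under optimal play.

Grundy values for subtraction set {3, 5, 6, 8}:
g(0) = mex{} = 0
g(1) = mex{} = 0
g(2) = mex{} = 0
g(3) = mex{0} = 1
g(4) = mex{0} = 1
g(5) = mex{0} = 1
g(6) = mex{0,1} = 2
g(7) = mex{0,1} = 2
g(8) = mex{0,1} = 2
g(9) = mex{0,1,2} = 3
g(10) = mex{0,1,2} = 3
g(11) = mex{1,2} = 0
g(12) = mex{1,2,3} = 0
The P-positions (g = 0) in 0..12 are 0, 1, 2, 11, 12.

0, 1, 2, 11, 12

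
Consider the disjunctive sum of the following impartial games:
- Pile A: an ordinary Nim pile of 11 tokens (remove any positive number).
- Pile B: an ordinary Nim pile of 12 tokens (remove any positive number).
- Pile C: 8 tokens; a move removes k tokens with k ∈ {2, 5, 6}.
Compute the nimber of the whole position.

7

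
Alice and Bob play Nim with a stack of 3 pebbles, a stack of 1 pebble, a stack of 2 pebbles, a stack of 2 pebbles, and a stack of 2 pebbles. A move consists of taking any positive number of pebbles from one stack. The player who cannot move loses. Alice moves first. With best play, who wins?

In binary:
  11  (3)
  01  (1)
  10  (2)
  10  (2)
  10  (2)
  --
  00  (0)
The nim-sum is 0, so this is a P-position: the player to move is in a losing position under optimal play; Alice is about to move from it and so loses — Bob wins.

Bob wins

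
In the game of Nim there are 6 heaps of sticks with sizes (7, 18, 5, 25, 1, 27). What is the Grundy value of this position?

Compute the nim-sum pairwise:
7 ⊕ 18 = 21
21 ⊕ 5 = 16
16 ⊕ 25 = 9
9 ⊕ 1 = 8
8 ⊕ 27 = 19

19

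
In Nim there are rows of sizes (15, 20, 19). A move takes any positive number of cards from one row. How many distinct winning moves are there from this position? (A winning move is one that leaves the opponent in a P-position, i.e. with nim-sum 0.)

1

Compute the nim-sum pairwise:
15 ^ 20 = 27
27 ^ 19 = 8
The overall nim-sum is X = 8. A row of size p has a winning move iff p XOR X < p (reduce it to p XOR X).
  15: 15 XOR 8 = 7 < 15 — winning move (to 7).
  20: 20 XOR 8 = 28 ≥ 20 — no move.
  19: 19 XOR 8 = 27 ≥ 19 — no move.
That gives 1 winning move.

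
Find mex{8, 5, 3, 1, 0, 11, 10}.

The values 0, 1 are all present; 2 is the first non-negative integer missing from the set.

2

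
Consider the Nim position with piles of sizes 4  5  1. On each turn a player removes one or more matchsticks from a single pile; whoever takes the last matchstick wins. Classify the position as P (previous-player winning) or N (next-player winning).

P-position

In binary:
  100  (4)
  101  (5)
  001  (1)
  ---
  000  (0)
The nim-sum is 0, so this is a P-position: the player to move is in a losing position under optimal play.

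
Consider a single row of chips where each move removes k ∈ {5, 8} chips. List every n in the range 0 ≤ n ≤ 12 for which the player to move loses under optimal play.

0, 1, 2, 3, 4

Compute g(0), g(1), … for moves {5, 8}:
g(0) = mex{} = 0
g(1) = mex{} = 0
g(2) = mex{} = 0
g(3) = mex{} = 0
g(4) = mex{} = 0
g(5) = mex{0} = 1
g(6) = mex{0} = 1
g(7) = mex{0} = 1
g(8) = mex{0} = 1
g(9) = mex{0} = 1
g(10) = mex{0,1} = 2
g(11) = mex{0,1} = 2
g(12) = mex{0,1} = 2
The P-positions (g = 0) in 0..12 are 0, 1, 2, 3, 4.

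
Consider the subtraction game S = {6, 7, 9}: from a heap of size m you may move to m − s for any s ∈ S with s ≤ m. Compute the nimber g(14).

Build the Grundy sequence with g(k) = mex{g(k−s) : s ∈ {6, 7, 9}, s ≤ k}:
g(0) = mex{} = 0
g(1) = mex{} = 0
g(2) = mex{} = 0
g(3) = mex{} = 0
g(4) = mex{} = 0
g(5) = mex{} = 0
g(6) = mex{0} = 1
g(7) = mex{0} = 1
g(8) = mex{0} = 1
g(9) = mex{0} = 1
g(10) = mex{0} = 1
g(11) = mex{0} = 1
g(12) = mex{0,1} = 2
g(13) = mex{0,1} = 2
g(14) = mex{0,1} = 2
So g(14) = 2.

2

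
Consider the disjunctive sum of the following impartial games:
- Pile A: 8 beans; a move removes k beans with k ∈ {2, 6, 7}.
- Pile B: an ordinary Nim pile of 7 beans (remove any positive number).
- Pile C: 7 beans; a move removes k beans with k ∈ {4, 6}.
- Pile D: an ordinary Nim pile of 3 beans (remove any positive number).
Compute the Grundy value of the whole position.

7

Build the Grundy sequence for pile A with g(k) = mex{g(k−s) : s ∈ {2, 6, 7}, s ≤ k}:
k:     0  1  2  3  4  5  6  7  8
g(k):  0  0  1  1  0  0  1  1  2
So g(8) = 2.
Pile B is a plain Nim pile of size 7, so its Grundy value is 7.
Grundy values for pile C (subtraction set {4, 6}):
k:     0  1  2  3  4  5  6  7
g(k):  0  0  0  0  1  1  1  1
So g(7) = 1.
Pile D is a plain Nim pile of size 3, so its Grundy value is 3.
By the Sprague-Grundy theorem, the Grundy value of a sum of independent games is the XOR of the component values.
Combined value = 2 ⊕ 7 ⊕ 1 ⊕ 3 = 7.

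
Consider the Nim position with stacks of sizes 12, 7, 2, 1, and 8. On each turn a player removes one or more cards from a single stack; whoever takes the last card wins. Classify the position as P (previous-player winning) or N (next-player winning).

P-position

Nim-sum: 12 XOR 7 XOR 2 XOR 1 XOR 8 = 0.
The nim-sum is 0, so this is a P-position: the player to move is in a losing position under optimal play.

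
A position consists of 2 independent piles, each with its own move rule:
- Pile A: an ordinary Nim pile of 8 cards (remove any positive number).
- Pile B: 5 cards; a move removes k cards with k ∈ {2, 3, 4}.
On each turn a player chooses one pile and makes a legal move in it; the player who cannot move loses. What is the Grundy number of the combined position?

Pile A is a plain Nim pile of size 8, so its Grundy value is 8.
Build the Grundy sequence for pile B with g(k) = mex{g(k−s) : s ∈ {2, 3, 4}, s ≤ k}:
g(0) = mex{} = 0
g(1) = mex{} = 0
g(2) = mex{0} = 1
g(3) = mex{0} = 1
g(4) = mex{0,1} = 2
g(5) = mex{0,1} = 2
So g(5) = 2.
By the Sprague-Grundy theorem, the Grundy value of a sum of independent games is the XOR of the component values.
Combined value = 8 ⊕ 2 = 10.

10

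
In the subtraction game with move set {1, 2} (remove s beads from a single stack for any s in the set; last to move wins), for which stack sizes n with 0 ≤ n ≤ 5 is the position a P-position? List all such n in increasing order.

0, 3

Grundy values for subtraction set {1, 2}:
k:     0  1  2  3  4  5
g(k):  0  1  2  0  1  2
The P-positions (g = 0) in 0..5 are 0, 3.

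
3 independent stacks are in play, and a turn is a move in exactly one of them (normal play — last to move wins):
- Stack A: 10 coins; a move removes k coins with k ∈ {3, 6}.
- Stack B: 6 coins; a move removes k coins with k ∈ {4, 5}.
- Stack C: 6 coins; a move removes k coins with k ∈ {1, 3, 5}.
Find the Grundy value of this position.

1

For stack A, compute g(0), g(1), … with moves {3, 6}:
k:     0  1  2  3  4  5  6  7  8  9 10
g(k):  0  0  0  1  1  1  2  2  2  0  0
So g(10) = 0.
Grundy values for stack B (subtraction set {4, 5}):
k:     0  1  2  3  4  5  6
g(k):  0  0  0  0  1  1  1
So g(6) = 1.
For stack C, compute g(0), g(1), … with moves {1, 3, 5}:
g(0) = mex{} = 0
g(1) = mex{0} = 1
g(2) = mex{1} = 0
g(3) = mex{0} = 1
g(4) = mex{1} = 0
g(5) = mex{0} = 1
g(6) = mex{1} = 0
So g(6) = 0.
The value of a disjunctive sum is the nim-sum of the parts.
Combined value = 0 XOR 1 XOR 0 = 1.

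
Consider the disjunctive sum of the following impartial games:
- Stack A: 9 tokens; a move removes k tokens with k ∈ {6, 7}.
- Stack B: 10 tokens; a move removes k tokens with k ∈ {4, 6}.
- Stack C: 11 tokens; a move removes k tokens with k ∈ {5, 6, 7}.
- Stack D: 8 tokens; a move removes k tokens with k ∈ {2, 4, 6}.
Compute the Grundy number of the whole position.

3

Build the Grundy sequence for stack A with g(k) = mex{g(k−s) : s ∈ {6, 7}, s ≤ k}:
g(0) = mex{} = 0
g(1) = mex{} = 0
g(2) = mex{} = 0
g(3) = mex{} = 0
g(4) = mex{} = 0
g(5) = mex{} = 0
g(6) = mex{0} = 1
g(7) = mex{0} = 1
g(8) = mex{0} = 1
g(9) = mex{0} = 1
So g(9) = 1.
Grundy values for stack B (subtraction set {4, 6}):
g(0) = mex{} = 0
g(1) = mex{} = 0
g(2) = mex{} = 0
g(3) = mex{} = 0
g(4) = mex{0} = 1
g(5) = mex{0} = 1
g(6) = mex{0} = 1
g(7) = mex{0} = 1
g(8) = mex{0,1} = 2
g(9) = mex{0,1} = 2
g(10) = mex{1} = 0
So g(10) = 0.
For stack C, compute g(0), g(1), … with moves {5, 6, 7}:
g(0) = mex{} = 0
g(1) = mex{} = 0
g(2) = mex{} = 0
g(3) = mex{} = 0
g(4) = mex{} = 0
g(5) = mex{0} = 1
g(6) = mex{0} = 1
g(7) = mex{0} = 1
g(8) = mex{0} = 1
g(9) = mex{0} = 1
g(10) = mex{0,1} = 2
g(11) = mex{0,1} = 2
So g(11) = 2.
Grundy values for stack D (subtraction set {2, 4, 6}):
g(0) = mex{} = 0
g(1) = mex{} = 0
g(2) = mex{0} = 1
g(3) = mex{0} = 1
g(4) = mex{0,1} = 2
g(5) = mex{0,1} = 2
g(6) = mex{0,1,2} = 3
g(7) = mex{0,1,2} = 3
g(8) = mex{1,2,3} = 0
So g(8) = 0.
By the Sprague-Grundy theorem, the Grundy value of a sum of independent games is the XOR of the component values.
Combined value = 1 XOR 0 XOR 2 XOR 0 = 3.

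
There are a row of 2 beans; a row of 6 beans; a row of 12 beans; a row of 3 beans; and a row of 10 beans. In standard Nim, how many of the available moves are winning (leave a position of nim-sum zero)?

Bitwise XOR of the heap sizes:
  0010  (2)
  0110  (6)
  1100  (12)
  0011  (3)
  1010  (10)
  ----
  0001  (1)
The overall nim-sum is X = 1. A row of size p has a winning move iff p XOR X < p (reduce it to p XOR X).
  2: 2 XOR 1 = 3 ≥ 2 — no move.
  6: 6 XOR 1 = 7 ≥ 6 — no move.
  12: 12 XOR 1 = 13 ≥ 12 — no move.
  3: 3 XOR 1 = 2 < 3 — winning move (to 2).
  10: 10 XOR 1 = 11 ≥ 10 — no move.
That gives 1 winning move.

1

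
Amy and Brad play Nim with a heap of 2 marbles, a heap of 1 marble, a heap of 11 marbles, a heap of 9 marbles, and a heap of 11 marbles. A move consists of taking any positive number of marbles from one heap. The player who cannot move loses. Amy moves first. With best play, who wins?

Amy wins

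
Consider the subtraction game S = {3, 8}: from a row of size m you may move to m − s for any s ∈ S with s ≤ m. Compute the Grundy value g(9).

1

Grundy values for subtraction set {3, 8}:
k:     0  1  2  3  4  5  6  7  8  9
g(k):  0  0  0  1  1  1  0  0  2  1
So g(9) = 1.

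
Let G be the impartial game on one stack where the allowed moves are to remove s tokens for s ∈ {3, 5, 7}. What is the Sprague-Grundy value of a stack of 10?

Grundy values for subtraction set {3, 5, 7}:
g(0) = mex{} = 0
g(1) = mex{} = 0
g(2) = mex{} = 0
g(3) = mex{0} = 1
g(4) = mex{0} = 1
g(5) = mex{0} = 1
g(6) = mex{0,1} = 2
g(7) = mex{0,1} = 2
g(8) = mex{0,1} = 2
g(9) = mex{0,1,2} = 3
g(10) = mex{1,2} = 0
So g(10) = 0.

0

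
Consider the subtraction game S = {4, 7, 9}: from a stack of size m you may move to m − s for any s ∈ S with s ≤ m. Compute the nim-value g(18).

1

Build the Grundy sequence with g(k) = mex{g(k−s) : s ∈ {4, 7, 9}, s ≤ k}:
k:     0  1  2  3  4  5  6  7  8  9 10 11 12 13 14 15 16 17 18
g(k):  0  0  0  0  1  1  1  1  2  2  2  2  3  0  0  0  0  1  1
So g(18) = 1.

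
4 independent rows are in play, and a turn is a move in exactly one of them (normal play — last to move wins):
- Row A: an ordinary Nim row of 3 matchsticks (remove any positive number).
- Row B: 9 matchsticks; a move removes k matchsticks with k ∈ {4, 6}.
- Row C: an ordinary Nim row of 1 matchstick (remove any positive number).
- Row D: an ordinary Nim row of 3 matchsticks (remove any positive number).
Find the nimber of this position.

3

Row A is a plain Nim row of size 3, so its Grundy value is 3.
For row B, compute g(0), g(1), … with moves {4, 6}:
k:     0  1  2  3  4  5  6  7  8  9
g(k):  0  0  0  0  1  1  1  1  2  2
So g(9) = 2.
Row C is a plain Nim row of size 1, so its Grundy value is 1.
Row D is a plain Nim row of size 3, so its Grundy value is 3.
The value of a disjunctive sum is the nim-sum of the parts.
Combined value = 3 ⊕ 2 ⊕ 1 ⊕ 3 = 3.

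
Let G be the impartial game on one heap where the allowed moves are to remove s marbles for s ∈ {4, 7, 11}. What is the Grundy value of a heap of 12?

3

Grundy values for subtraction set {4, 7, 11}:
g(0) = mex{} = 0
g(1) = mex{} = 0
g(2) = mex{} = 0
g(3) = mex{} = 0
g(4) = mex{0} = 1
g(5) = mex{0} = 1
g(6) = mex{0} = 1
g(7) = mex{0} = 1
g(8) = mex{0,1} = 2
g(9) = mex{0,1} = 2
g(10) = mex{0,1} = 2
g(11) = mex{0,1} = 2
g(12) = mex{0,1,2} = 3
So g(12) = 3.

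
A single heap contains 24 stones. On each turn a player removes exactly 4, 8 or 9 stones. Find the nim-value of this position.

2

Build the Grundy sequence with g(k) = mex{g(k−s) : s ∈ {4, 8, 9}, s ≤ k}:
k:     0  1  2  3  4  5  6  7  8  9 10 11 12 13 14 15 16 17 18 19 20 21 22 23 24
g(k):  0  0  0  0  1  1  1  1  2  2  2  2  3  0  0  0  0  1  1  1  1  2  2  2  2
So g(24) = 2.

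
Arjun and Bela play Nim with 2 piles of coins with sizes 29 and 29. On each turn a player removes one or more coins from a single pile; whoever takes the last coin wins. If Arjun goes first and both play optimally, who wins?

Nim-sum: 29 ⊕ 29 = 0.
The nim-sum is 0, so this is a P-position: the player to move is in a losing position under optimal play; Arjun is about to move from it and so loses — Bela wins.

Bela wins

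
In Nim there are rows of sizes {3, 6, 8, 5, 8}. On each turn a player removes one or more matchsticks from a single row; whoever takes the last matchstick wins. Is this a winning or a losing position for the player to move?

Losing position

Compute the nim-sum pairwise:
3 ⊕ 6 = 5
5 ⊕ 8 = 13
13 ⊕ 5 = 8
8 ⊕ 8 = 0
The nim-sum is 0, so this is a P-position: the player to move is in a losing position under optimal play.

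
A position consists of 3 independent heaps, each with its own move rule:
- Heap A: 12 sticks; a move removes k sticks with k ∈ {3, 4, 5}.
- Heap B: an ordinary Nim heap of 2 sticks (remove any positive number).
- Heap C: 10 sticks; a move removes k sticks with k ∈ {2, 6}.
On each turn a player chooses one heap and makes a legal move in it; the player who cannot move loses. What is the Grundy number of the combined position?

2

For heap A, compute g(0), g(1), … with moves {3, 4, 5}:
k:     0  1  2  3  4  5  6  7  8  9 10 11 12
g(k):  0  0  0  1  1  1  2  2  0  0  0  1  1
So g(12) = 1.
Heap B is a plain Nim heap of size 2, so its Grundy value is 2.
Grundy values for heap C (subtraction set {2, 6}):
k:     0  1  2  3  4  5  6  7  8  9 10
g(k):  0  0  1  1  0  0  1  1  0  0  1
So g(10) = 1.
The value of a disjunctive sum is the nim-sum of the parts.
Combined value = 1 XOR 2 XOR 1 = 2.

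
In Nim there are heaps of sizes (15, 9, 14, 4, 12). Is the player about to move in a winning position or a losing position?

Losing position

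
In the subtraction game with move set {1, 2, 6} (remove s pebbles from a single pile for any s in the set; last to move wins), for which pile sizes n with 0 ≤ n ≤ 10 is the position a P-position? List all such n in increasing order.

0, 3, 7, 10

Build the Grundy sequence with g(k) = mex{g(k−s) : s ∈ {1, 2, 6}, s ≤ k}:
g(0) = mex{} = 0
g(1) = mex{0} = 1
g(2) = mex{0,1} = 2
g(3) = mex{1,2} = 0
g(4) = mex{0,2} = 1
g(5) = mex{0,1} = 2
g(6) = mex{0,1,2} = 3
g(7) = mex{1,2,3} = 0
g(8) = mex{0,2,3} = 1
g(9) = mex{0,1} = 2
g(10) = mex{1,2} = 0
The P-positions (g = 0) in 0..10 are 0, 3, 7, 10.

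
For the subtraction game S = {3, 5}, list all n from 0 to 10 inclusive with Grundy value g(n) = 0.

Grundy values for subtraction set {3, 5}:
k:     0  1  2  3  4  5  6  7  8  9 10
g(k):  0  0  0  1  1  1  2  2  0  0  0
The P-positions (g = 0) in 0..10 are 0, 1, 2, 8, 9, 10.

0, 1, 2, 8, 9, 10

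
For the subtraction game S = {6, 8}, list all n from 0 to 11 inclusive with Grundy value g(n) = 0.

Grundy values for subtraction set {6, 8}:
k:     0  1  2  3  4  5  6  7  8  9 10 11
g(k):  0  0  0  0  0  0  1  1  1  1  1  1
The P-positions (g = 0) in 0..11 are 0, 1, 2, 3, 4, 5.

0, 1, 2, 3, 4, 5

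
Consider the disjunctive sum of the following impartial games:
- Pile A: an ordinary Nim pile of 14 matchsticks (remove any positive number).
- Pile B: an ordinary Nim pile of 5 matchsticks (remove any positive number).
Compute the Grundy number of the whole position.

11

Pile A is a plain Nim pile of size 14, so its Grundy value is 14.
Pile B is a plain Nim pile of size 5, so its Grundy value is 5.
The value of a disjunctive sum is the nim-sum of the parts.
Combined value = 14 XOR 5 = 11.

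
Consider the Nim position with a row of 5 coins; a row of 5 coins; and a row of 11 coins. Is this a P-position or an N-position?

Nim-sum: 5 ^ 5 ^ 11 = 11.
The nim-sum is 11 ≠ 0, so this is an N-position: the player to move can win.

N-position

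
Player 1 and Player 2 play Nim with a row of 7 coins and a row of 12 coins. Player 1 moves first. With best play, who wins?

Player 1 wins

In binary:
  0111  (7)
  1100  (12)
  ----
  1011  (11)
The nim-sum is 11 ≠ 0, so this is an N-position: the player to move can win; Player 1 has a winning move.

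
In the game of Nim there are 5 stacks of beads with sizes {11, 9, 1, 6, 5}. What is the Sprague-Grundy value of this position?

0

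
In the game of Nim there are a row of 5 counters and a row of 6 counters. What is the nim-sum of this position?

Write each in binary and XOR column by column:
  101  (5)
  110  (6)
  ---
  011  (3)

3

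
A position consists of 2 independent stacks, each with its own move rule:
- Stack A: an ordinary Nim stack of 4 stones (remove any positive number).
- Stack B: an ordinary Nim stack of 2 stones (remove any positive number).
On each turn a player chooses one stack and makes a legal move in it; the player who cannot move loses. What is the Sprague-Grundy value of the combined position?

Stack A is a plain Nim stack of size 4, so its Grundy value is 4.
Stack B is a plain Nim stack of size 2, so its Grundy value is 2.
The value of a disjunctive sum is the nim-sum of the parts.
Combined value = 4 ⊕ 2 = 6.

6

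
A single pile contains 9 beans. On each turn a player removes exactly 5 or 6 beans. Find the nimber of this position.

Grundy values for subtraction set {5, 6}:
g(0) = mex{} = 0
g(1) = mex{} = 0
g(2) = mex{} = 0
g(3) = mex{} = 0
g(4) = mex{} = 0
g(5) = mex{0} = 1
g(6) = mex{0} = 1
g(7) = mex{0} = 1
g(8) = mex{0} = 1
g(9) = mex{0} = 1
So g(9) = 1.

1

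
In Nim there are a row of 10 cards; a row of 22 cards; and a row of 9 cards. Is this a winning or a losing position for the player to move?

Winning position

Compute the nim-sum pairwise:
10 ⊕ 22 = 28
28 ⊕ 9 = 21
The nim-sum is 21 ≠ 0, so this is an N-position: the player to move can win.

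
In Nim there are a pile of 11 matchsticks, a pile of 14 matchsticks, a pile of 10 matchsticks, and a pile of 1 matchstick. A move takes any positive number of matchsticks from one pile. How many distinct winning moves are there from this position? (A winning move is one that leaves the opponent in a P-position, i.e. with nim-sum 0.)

Compute the nim-sum pairwise:
11 ⊕ 14 = 5
5 ⊕ 10 = 15
15 ⊕ 1 = 14
The overall nim-sum is X = 14. A pile of size p has a winning move iff p XOR X < p (reduce it to p XOR X).
  11: 11 XOR 14 = 5 < 11 — winning move (to 5).
  14: 14 XOR 14 = 0 < 14 — winning move (to 0).
  10: 10 XOR 14 = 4 < 10 — winning move (to 4).
  1: 1 XOR 14 = 15 ≥ 1 — no move.
That gives 3 winning moves.

3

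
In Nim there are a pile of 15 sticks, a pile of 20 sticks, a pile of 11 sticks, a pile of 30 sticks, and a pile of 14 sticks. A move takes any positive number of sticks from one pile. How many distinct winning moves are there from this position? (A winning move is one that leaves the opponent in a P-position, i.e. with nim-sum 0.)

0

Nim-sum: 15 XOR 20 XOR 11 XOR 30 XOR 14 = 0.
The nim-sum is already 0, so every move leaves a nonzero nim-sum — there are no winning moves.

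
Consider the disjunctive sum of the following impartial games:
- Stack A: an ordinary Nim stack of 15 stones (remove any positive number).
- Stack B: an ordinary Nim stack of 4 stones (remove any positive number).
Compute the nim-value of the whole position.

11

Stack A is a plain Nim stack of size 15, so its Grundy value is 15.
Stack B is a plain Nim stack of size 4, so its Grundy value is 4.
By the Sprague-Grundy theorem, the Grundy value of a sum of independent games is the XOR of the component values.
Combined value = 15 XOR 4 = 11.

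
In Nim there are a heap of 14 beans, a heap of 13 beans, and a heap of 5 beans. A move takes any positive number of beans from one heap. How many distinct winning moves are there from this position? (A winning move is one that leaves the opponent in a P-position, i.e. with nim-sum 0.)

3

Nim-sum: 14 ^ 13 ^ 5 = 6.
The overall nim-sum is X = 6. A heap of size p has a winning move iff p XOR X < p (reduce it to p XOR X).
  14: 14 XOR 6 = 8 < 14 — winning move (to 8).
  13: 13 XOR 6 = 11 < 13 — winning move (to 11).
  5: 5 XOR 6 = 3 < 5 — winning move (to 3).
That gives 3 winning moves.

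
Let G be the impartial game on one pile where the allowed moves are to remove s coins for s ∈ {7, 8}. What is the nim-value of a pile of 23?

Grundy values for subtraction set {7, 8}:
k:     0  1  2  3  4  5  6  7  8  9 10 11 12 13 14 15 16 17 18 19 20 21 22 23
g(k):  0  0  0  0  0  0  0  1  1  1  1  1  1  1  2  0  0  0  0  0  0  0  1  1
So g(23) = 1.

1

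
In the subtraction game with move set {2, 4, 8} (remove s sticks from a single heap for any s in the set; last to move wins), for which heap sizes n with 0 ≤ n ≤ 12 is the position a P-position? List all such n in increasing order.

0, 1, 6, 7, 12

Grundy values for subtraction set {2, 4, 8}:
k:     0  1  2  3  4  5  6  7  8  9 10 11 12
g(k):  0  0  1  1  2  2  0  0  1  1  2  2  0
The P-positions (g = 0) in 0..12 are 0, 1, 6, 7, 12.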